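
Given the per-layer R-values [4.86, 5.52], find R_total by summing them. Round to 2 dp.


R_total = 4.86 + 5.52 = 10.38

10.38


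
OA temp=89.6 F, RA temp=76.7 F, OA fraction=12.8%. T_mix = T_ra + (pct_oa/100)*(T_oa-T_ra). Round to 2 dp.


T_mix = 76.7 + (12.8/100)*(89.6-76.7) = 78.35 F

78.35 F


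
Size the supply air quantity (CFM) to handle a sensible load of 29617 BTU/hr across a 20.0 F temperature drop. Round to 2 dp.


CFM = 29617 / (1.08 * 20.0) = 1371.16

1371.16 CFM


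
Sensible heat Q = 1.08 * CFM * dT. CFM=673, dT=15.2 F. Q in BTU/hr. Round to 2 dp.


Q = 1.08 * 673 * 15.2 = 11047.97 BTU/hr

11047.97 BTU/hr


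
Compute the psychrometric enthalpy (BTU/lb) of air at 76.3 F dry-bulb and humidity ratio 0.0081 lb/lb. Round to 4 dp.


h = 0.24*76.3 + 0.0081*(1061+0.444*76.3) = 27.1805 BTU/lb

27.1805 BTU/lb


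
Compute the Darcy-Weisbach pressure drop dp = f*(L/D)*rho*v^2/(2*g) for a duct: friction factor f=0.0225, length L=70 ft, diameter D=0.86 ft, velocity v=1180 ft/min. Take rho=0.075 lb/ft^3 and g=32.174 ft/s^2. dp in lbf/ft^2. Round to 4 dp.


v_fps = 1180/60 = 19.6667 ft/s
dp = 0.0225*(70/0.86)*0.075*19.6667^2/(2*32.174) = 0.8256 lbf/ft^2

0.8256 lbf/ft^2


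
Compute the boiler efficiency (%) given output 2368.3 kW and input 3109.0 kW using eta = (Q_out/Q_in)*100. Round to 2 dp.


eta = (2368.3/3109.0)*100 = 76.18 %

76.18 %


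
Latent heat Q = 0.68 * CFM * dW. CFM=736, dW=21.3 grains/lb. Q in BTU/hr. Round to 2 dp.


Q = 0.68 * 736 * 21.3 = 10660.22 BTU/hr

10660.22 BTU/hr


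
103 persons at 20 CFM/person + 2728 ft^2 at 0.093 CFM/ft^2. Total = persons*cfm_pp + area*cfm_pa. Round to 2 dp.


Total = 103*20 + 2728*0.093 = 2313.70 CFM

2313.70 CFM


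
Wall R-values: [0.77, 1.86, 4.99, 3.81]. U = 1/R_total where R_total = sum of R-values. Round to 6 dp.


R_total = 0.77 + 1.86 + 4.99 + 3.81 = 11.43
U = 1/11.43 = 0.087489

0.087489


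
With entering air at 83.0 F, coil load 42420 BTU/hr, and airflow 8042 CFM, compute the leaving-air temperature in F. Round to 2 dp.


dT = 42420/(1.08*8042) = 4.8841
T_leave = 83.0 - 4.8841 = 78.12 F

78.12 F


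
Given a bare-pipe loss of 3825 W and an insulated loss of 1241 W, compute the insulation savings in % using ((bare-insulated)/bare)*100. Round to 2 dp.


Savings = ((3825-1241)/3825)*100 = 67.56 %

67.56 %


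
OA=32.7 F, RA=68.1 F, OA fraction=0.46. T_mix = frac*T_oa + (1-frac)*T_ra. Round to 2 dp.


T_mix = 0.46*32.7 + 0.54*68.1 = 51.82 F

51.82 F


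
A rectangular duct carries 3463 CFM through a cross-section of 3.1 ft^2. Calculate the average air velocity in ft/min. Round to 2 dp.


V = 3463 / 3.1 = 1117.10 ft/min

1117.10 ft/min


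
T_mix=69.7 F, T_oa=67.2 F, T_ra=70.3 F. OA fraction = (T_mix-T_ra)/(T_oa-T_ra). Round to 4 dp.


frac = (69.7 - 70.3) / (67.2 - 70.3) = 0.1935

0.1935


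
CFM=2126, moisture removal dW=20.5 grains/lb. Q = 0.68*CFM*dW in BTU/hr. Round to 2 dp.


Q = 0.68 * 2126 * 20.5 = 29636.44 BTU/hr

29636.44 BTU/hr


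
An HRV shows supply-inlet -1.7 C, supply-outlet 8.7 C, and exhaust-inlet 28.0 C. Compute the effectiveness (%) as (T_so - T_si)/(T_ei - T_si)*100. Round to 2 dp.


eff = (8.7-(-1.7))/(28.0-(-1.7))*100 = 35.02 %

35.02 %


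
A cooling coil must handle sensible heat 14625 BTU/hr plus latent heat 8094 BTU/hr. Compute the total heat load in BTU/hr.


Qt = 14625 + 8094 = 22719 BTU/hr

22719 BTU/hr


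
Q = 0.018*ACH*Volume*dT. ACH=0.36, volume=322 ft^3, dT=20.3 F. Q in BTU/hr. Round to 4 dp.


Q = 0.018 * 0.36 * 322 * 20.3 = 42.3572 BTU/hr

42.3572 BTU/hr


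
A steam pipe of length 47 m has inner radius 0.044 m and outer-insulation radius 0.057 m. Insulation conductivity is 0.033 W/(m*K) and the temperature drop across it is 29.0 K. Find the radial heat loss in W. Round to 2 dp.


Q = 2*pi*0.033*47*29.0/ln(0.057/0.044) = 1091.75 W

1091.75 W


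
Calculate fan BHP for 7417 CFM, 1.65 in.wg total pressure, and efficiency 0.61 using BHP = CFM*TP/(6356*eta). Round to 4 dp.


BHP = 7417 * 1.65 / (6356 * 0.61) = 3.1564 hp

3.1564 hp


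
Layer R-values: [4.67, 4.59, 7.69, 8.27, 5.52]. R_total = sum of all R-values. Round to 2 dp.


R_total = 4.67 + 4.59 + 7.69 + 8.27 + 5.52 = 30.74

30.74


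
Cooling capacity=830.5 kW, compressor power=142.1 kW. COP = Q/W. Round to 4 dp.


COP = 830.5 / 142.1 = 5.8445

5.8445


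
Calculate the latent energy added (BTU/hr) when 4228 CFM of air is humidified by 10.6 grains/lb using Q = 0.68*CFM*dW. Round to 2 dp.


Q = 0.68 * 4228 * 10.6 = 30475.42 BTU/hr

30475.42 BTU/hr


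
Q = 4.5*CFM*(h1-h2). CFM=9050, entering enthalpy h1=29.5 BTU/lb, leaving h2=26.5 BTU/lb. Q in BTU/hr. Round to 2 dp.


Q = 4.5 * 9050 * (29.5 - 26.5) = 122175.00 BTU/hr

122175.00 BTU/hr


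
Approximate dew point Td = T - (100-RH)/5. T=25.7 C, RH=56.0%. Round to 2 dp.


Td = 25.7 - (100-56.0)/5 = 16.90 C

16.90 C


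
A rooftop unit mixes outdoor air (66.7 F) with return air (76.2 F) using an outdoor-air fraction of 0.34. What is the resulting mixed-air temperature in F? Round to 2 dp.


T_mix = 0.34*66.7 + 0.66*76.2 = 72.97 F

72.97 F


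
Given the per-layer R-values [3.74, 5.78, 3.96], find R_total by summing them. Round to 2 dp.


R_total = 3.74 + 5.78 + 3.96 = 13.48

13.48


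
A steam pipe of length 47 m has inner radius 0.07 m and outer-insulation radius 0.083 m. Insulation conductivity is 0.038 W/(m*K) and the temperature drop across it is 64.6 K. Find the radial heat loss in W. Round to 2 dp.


Q = 2*pi*0.038*47*64.6/ln(0.083/0.07) = 4255.63 W

4255.63 W


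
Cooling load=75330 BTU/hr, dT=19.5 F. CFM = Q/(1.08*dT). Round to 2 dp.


CFM = 75330 / (1.08 * 19.5) = 3576.92

3576.92 CFM


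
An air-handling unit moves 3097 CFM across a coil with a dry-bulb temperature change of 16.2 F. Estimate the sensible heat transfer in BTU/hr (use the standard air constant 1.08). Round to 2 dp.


Q = 1.08 * 3097 * 16.2 = 54185.11 BTU/hr

54185.11 BTU/hr


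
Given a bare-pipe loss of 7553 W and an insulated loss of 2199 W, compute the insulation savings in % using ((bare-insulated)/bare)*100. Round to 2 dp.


Savings = ((7553-2199)/7553)*100 = 70.89 %

70.89 %


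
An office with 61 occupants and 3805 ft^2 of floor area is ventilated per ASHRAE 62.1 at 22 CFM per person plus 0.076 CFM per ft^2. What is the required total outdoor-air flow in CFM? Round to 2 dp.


Total = 61*22 + 3805*0.076 = 1631.18 CFM

1631.18 CFM


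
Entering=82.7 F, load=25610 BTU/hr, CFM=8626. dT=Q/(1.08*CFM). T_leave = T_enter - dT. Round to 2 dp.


dT = 25610/(1.08*8626) = 2.7490
T_leave = 82.7 - 2.7490 = 79.95 F

79.95 F


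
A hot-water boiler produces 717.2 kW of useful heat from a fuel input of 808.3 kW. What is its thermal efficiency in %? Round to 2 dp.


eta = (717.2/808.3)*100 = 88.73 %

88.73 %


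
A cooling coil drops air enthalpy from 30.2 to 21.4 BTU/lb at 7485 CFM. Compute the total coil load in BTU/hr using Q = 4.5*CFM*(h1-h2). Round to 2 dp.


Q = 4.5 * 7485 * (30.2 - 21.4) = 296406.00 BTU/hr

296406.00 BTU/hr


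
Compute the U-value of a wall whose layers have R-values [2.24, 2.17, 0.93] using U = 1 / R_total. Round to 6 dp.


R_total = 2.24 + 2.17 + 0.93 = 5.34
U = 1/5.34 = 0.187266

0.187266


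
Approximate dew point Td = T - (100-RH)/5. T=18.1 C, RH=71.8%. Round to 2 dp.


Td = 18.1 - (100-71.8)/5 = 12.46 C

12.46 C


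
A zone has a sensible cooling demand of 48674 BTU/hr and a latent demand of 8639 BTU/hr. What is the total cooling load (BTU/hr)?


Qt = 48674 + 8639 = 57313 BTU/hr

57313 BTU/hr


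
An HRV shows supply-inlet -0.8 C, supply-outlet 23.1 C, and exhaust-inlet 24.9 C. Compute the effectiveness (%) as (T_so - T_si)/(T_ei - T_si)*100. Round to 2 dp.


eff = (23.1-(-0.8))/(24.9-(-0.8))*100 = 93.00 %

93.00 %


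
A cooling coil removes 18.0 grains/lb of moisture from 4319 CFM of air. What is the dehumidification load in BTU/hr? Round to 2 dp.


Q = 0.68 * 4319 * 18.0 = 52864.56 BTU/hr

52864.56 BTU/hr


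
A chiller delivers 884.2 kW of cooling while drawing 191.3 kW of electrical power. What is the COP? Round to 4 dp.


COP = 884.2 / 191.3 = 4.6221

4.6221


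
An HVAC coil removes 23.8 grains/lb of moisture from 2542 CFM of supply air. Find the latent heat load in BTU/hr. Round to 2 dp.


Q = 0.68 * 2542 * 23.8 = 41139.73 BTU/hr

41139.73 BTU/hr


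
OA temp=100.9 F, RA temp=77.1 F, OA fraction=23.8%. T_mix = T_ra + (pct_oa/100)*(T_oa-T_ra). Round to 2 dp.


T_mix = 77.1 + (23.8/100)*(100.9-77.1) = 82.76 F

82.76 F


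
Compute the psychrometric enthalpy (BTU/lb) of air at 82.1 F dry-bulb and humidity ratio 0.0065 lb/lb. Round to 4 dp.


h = 0.24*82.1 + 0.0065*(1061+0.444*82.1) = 26.8374 BTU/lb

26.8374 BTU/lb


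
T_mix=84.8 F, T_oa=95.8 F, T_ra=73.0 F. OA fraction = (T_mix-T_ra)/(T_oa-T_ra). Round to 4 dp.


frac = (84.8 - 73.0) / (95.8 - 73.0) = 0.5175

0.5175


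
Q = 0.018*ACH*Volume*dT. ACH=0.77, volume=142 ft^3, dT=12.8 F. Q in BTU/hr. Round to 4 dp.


Q = 0.018 * 0.77 * 142 * 12.8 = 25.1919 BTU/hr

25.1919 BTU/hr


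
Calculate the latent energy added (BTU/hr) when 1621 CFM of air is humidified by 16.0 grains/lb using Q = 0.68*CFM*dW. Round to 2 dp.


Q = 0.68 * 1621 * 16.0 = 17636.48 BTU/hr

17636.48 BTU/hr


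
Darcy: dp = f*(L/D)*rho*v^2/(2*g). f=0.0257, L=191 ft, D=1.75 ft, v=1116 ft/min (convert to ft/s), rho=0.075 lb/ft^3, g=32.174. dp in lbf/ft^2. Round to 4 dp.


v_fps = 1116/60 = 18.6 ft/s
dp = 0.0257*(191/1.75)*0.075*18.6^2/(2*32.174) = 1.1310 lbf/ft^2

1.1310 lbf/ft^2


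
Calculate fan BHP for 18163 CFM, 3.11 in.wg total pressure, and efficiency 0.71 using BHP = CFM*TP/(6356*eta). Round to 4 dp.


BHP = 18163 * 3.11 / (6356 * 0.71) = 12.5172 hp

12.5172 hp


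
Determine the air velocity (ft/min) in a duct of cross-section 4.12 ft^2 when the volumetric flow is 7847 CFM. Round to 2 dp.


V = 7847 / 4.12 = 1904.61 ft/min

1904.61 ft/min


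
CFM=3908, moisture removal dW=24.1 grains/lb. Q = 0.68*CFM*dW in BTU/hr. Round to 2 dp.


Q = 0.68 * 3908 * 24.1 = 64044.30 BTU/hr

64044.30 BTU/hr


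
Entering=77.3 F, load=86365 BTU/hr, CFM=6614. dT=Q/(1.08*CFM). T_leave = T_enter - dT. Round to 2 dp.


dT = 86365/(1.08*6614) = 12.0907
T_leave = 77.3 - 12.0907 = 65.21 F

65.21 F


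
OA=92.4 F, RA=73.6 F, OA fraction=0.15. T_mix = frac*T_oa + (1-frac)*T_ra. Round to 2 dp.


T_mix = 0.15*92.4 + 0.85*73.6 = 76.42 F

76.42 F


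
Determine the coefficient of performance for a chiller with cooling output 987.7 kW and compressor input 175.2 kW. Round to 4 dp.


COP = 987.7 / 175.2 = 5.6376

5.6376


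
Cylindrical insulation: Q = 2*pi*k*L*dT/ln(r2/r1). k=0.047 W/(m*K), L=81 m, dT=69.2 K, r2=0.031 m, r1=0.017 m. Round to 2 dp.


Q = 2*pi*0.047*81*69.2/ln(0.031/0.017) = 2755.23 W

2755.23 W


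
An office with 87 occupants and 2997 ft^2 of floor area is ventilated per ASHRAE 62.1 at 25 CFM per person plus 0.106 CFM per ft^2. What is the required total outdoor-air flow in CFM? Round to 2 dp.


Total = 87*25 + 2997*0.106 = 2492.68 CFM

2492.68 CFM


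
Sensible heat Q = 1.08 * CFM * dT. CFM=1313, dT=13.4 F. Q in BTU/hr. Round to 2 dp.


Q = 1.08 * 1313 * 13.4 = 19001.74 BTU/hr

19001.74 BTU/hr


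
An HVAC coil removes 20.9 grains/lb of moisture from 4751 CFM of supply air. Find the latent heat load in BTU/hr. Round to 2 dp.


Q = 0.68 * 4751 * 20.9 = 67521.21 BTU/hr

67521.21 BTU/hr


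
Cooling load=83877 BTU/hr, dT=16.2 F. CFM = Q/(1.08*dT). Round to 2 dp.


CFM = 83877 / (1.08 * 16.2) = 4794.07

4794.07 CFM


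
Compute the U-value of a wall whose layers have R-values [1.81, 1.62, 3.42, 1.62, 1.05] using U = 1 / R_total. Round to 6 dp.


R_total = 1.81 + 1.62 + 3.42 + 1.62 + 1.05 = 9.52
U = 1/9.52 = 0.105042

0.105042


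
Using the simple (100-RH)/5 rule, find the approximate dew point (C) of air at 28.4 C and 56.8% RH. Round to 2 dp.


Td = 28.4 - (100-56.8)/5 = 19.76 C

19.76 C


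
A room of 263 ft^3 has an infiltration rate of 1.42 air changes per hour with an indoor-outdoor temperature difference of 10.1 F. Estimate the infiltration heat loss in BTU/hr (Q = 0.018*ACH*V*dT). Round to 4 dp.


Q = 0.018 * 1.42 * 263 * 10.1 = 67.8950 BTU/hr

67.8950 BTU/hr


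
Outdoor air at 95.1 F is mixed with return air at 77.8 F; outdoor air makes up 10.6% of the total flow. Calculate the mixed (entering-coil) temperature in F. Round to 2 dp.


T_mix = 77.8 + (10.6/100)*(95.1-77.8) = 79.63 F

79.63 F


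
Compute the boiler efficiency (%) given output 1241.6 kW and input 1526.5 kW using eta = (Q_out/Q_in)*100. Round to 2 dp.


eta = (1241.6/1526.5)*100 = 81.34 %

81.34 %


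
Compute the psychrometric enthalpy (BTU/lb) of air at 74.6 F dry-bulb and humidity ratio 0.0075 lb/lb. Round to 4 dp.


h = 0.24*74.6 + 0.0075*(1061+0.444*74.6) = 26.1099 BTU/lb

26.1099 BTU/lb


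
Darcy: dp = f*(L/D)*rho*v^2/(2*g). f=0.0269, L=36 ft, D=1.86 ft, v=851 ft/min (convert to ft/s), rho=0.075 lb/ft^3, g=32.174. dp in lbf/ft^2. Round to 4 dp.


v_fps = 851/60 = 14.1833 ft/s
dp = 0.0269*(36/1.86)*0.075*14.1833^2/(2*32.174) = 0.1221 lbf/ft^2

0.1221 lbf/ft^2


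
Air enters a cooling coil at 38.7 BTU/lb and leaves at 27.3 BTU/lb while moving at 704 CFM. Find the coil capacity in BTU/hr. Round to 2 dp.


Q = 4.5 * 704 * (38.7 - 27.3) = 36115.20 BTU/hr

36115.20 BTU/hr


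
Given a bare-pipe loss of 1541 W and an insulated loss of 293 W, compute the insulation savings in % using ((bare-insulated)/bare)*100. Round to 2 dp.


Savings = ((1541-293)/1541)*100 = 80.99 %

80.99 %


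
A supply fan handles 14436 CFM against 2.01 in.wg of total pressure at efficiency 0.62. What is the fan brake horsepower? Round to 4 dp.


BHP = 14436 * 2.01 / (6356 * 0.62) = 7.3632 hp

7.3632 hp


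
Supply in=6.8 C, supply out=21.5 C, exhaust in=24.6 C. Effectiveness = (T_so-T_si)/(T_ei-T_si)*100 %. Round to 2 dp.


eff = (21.5-6.8)/(24.6-6.8)*100 = 82.58 %

82.58 %


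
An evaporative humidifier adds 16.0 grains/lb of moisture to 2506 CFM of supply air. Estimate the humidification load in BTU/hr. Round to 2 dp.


Q = 0.68 * 2506 * 16.0 = 27265.28 BTU/hr

27265.28 BTU/hr


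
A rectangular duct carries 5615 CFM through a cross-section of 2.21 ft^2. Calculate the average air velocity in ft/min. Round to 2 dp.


V = 5615 / 2.21 = 2540.72 ft/min

2540.72 ft/min


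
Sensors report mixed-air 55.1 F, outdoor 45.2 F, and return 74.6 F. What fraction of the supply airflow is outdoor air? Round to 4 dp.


frac = (55.1 - 74.6) / (45.2 - 74.6) = 0.6633

0.6633


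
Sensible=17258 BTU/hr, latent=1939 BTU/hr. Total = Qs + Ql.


Qt = 17258 + 1939 = 19197 BTU/hr

19197 BTU/hr


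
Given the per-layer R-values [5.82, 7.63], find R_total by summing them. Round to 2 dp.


R_total = 5.82 + 7.63 = 13.45

13.45


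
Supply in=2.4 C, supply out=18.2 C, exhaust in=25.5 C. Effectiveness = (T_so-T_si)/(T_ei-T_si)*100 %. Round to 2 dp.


eff = (18.2-2.4)/(25.5-2.4)*100 = 68.40 %

68.40 %


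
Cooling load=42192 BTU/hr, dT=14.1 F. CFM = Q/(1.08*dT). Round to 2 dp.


CFM = 42192 / (1.08 * 14.1) = 2770.69

2770.69 CFM


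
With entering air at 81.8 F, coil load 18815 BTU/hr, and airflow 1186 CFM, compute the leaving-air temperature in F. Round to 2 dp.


dT = 18815/(1.08*1186) = 14.6891
T_leave = 81.8 - 14.6891 = 67.11 F

67.11 F


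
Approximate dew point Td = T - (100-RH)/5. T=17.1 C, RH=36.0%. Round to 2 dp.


Td = 17.1 - (100-36.0)/5 = 4.30 C

4.30 C


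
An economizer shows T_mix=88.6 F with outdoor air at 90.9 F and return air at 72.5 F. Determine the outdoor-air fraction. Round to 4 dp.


frac = (88.6 - 72.5) / (90.9 - 72.5) = 0.8750

0.8750


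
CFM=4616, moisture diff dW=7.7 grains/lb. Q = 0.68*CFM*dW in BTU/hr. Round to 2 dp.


Q = 0.68 * 4616 * 7.7 = 24169.38 BTU/hr

24169.38 BTU/hr


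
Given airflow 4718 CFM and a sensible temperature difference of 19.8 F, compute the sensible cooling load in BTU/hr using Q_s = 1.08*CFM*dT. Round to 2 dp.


Q = 1.08 * 4718 * 19.8 = 100889.71 BTU/hr

100889.71 BTU/hr


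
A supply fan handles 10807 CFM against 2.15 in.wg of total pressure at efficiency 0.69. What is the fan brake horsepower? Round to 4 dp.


BHP = 10807 * 2.15 / (6356 * 0.69) = 5.2980 hp

5.2980 hp


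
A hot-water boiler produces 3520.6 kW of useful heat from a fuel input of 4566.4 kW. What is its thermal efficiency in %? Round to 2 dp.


eta = (3520.6/4566.4)*100 = 77.10 %

77.10 %


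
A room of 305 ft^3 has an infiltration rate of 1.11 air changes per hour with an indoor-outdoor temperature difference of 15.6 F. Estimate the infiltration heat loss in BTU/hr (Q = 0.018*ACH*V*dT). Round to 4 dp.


Q = 0.018 * 1.11 * 305 * 15.6 = 95.0648 BTU/hr

95.0648 BTU/hr


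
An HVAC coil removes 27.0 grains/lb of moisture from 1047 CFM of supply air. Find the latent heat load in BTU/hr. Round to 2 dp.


Q = 0.68 * 1047 * 27.0 = 19222.92 BTU/hr

19222.92 BTU/hr


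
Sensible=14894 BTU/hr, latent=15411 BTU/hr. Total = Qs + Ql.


Qt = 14894 + 15411 = 30305 BTU/hr

30305 BTU/hr


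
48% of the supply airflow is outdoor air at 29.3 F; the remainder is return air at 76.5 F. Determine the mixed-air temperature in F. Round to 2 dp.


T_mix = 0.48*29.3 + 0.52*76.5 = 53.84 F

53.84 F


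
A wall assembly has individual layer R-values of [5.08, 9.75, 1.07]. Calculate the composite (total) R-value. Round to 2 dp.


R_total = 5.08 + 9.75 + 1.07 = 15.90

15.90


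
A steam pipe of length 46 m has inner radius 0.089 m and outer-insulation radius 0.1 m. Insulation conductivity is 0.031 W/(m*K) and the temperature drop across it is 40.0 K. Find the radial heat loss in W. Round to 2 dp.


Q = 2*pi*0.031*46*40.0/ln(0.1/0.089) = 3075.44 W

3075.44 W


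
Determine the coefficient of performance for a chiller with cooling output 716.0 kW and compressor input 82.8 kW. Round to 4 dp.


COP = 716.0 / 82.8 = 8.6473

8.6473


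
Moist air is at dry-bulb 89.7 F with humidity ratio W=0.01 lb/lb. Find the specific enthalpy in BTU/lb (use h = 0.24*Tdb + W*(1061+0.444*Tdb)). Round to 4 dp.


h = 0.24*89.7 + 0.01*(1061+0.444*89.7) = 32.5363 BTU/lb

32.5363 BTU/lb


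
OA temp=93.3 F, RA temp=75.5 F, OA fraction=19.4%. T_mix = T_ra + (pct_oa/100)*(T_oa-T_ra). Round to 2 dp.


T_mix = 75.5 + (19.4/100)*(93.3-75.5) = 78.95 F

78.95 F


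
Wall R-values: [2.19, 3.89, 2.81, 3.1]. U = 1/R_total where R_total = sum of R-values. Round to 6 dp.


R_total = 2.19 + 3.89 + 2.81 + 3.1 = 11.99
U = 1/11.99 = 0.083403

0.083403


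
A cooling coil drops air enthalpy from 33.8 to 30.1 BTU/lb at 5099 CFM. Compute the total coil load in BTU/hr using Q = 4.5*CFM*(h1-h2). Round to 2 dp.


Q = 4.5 * 5099 * (33.8 - 30.1) = 84898.35 BTU/hr

84898.35 BTU/hr


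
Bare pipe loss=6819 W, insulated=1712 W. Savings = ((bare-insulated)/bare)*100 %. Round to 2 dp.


Savings = ((6819-1712)/6819)*100 = 74.89 %

74.89 %


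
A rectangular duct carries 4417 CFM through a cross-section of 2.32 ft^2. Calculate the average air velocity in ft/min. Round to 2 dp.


V = 4417 / 2.32 = 1903.88 ft/min

1903.88 ft/min


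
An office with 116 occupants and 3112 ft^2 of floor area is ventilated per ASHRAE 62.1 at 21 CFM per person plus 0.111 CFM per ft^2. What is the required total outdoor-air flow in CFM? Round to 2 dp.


Total = 116*21 + 3112*0.111 = 2781.43 CFM

2781.43 CFM


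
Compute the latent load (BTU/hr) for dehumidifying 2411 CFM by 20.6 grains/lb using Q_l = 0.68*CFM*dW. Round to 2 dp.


Q = 0.68 * 2411 * 20.6 = 33773.29 BTU/hr

33773.29 BTU/hr


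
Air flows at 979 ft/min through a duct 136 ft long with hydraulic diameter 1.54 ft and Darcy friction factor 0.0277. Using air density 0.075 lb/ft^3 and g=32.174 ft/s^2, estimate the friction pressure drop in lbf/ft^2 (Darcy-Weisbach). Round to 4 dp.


v_fps = 979/60 = 16.3167 ft/s
dp = 0.0277*(136/1.54)*0.075*16.3167^2/(2*32.174) = 0.7591 lbf/ft^2

0.7591 lbf/ft^2


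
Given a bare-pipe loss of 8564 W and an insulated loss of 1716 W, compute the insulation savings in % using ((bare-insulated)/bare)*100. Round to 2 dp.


Savings = ((8564-1716)/8564)*100 = 79.96 %

79.96 %


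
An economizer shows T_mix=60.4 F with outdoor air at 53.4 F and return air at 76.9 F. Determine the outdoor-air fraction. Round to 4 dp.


frac = (60.4 - 76.9) / (53.4 - 76.9) = 0.7021

0.7021


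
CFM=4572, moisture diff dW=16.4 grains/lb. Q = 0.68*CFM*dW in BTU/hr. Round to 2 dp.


Q = 0.68 * 4572 * 16.4 = 50986.94 BTU/hr

50986.94 BTU/hr


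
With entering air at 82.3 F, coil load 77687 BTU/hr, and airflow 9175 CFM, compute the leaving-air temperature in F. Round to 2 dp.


dT = 77687/(1.08*9175) = 7.8400
T_leave = 82.3 - 7.8400 = 74.46 F

74.46 F


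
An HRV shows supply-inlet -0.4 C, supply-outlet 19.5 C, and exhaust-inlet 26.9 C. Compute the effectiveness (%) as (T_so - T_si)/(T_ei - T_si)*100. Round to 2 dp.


eff = (19.5-(-0.4))/(26.9-(-0.4))*100 = 72.89 %

72.89 %


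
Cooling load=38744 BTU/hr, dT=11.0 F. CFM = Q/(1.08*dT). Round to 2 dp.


CFM = 38744 / (1.08 * 11.0) = 3261.28

3261.28 CFM


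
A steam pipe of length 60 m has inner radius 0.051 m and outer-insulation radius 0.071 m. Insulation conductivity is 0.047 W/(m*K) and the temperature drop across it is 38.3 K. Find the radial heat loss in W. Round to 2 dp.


Q = 2*pi*0.047*60*38.3/ln(0.071/0.051) = 2051.12 W

2051.12 W


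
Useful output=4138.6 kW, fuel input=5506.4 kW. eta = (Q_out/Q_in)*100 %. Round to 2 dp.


eta = (4138.6/5506.4)*100 = 75.16 %

75.16 %


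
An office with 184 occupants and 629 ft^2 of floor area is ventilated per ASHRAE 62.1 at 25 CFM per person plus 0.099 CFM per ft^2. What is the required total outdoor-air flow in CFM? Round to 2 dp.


Total = 184*25 + 629*0.099 = 4662.27 CFM

4662.27 CFM


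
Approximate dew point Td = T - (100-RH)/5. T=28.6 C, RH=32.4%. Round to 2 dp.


Td = 28.6 - (100-32.4)/5 = 15.08 C

15.08 C


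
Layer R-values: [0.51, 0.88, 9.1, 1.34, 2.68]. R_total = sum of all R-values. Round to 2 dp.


R_total = 0.51 + 0.88 + 9.1 + 1.34 + 2.68 = 14.51

14.51


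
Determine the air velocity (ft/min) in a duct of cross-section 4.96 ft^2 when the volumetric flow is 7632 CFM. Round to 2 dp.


V = 7632 / 4.96 = 1538.71 ft/min

1538.71 ft/min


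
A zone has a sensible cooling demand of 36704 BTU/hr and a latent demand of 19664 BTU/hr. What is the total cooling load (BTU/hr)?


Qt = 36704 + 19664 = 56368 BTU/hr

56368 BTU/hr


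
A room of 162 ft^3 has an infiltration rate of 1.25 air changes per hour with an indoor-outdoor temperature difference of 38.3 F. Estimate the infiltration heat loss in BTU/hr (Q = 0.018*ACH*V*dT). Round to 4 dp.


Q = 0.018 * 1.25 * 162 * 38.3 = 139.6035 BTU/hr

139.6035 BTU/hr


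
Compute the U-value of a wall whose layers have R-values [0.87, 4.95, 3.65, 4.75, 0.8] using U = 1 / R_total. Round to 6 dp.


R_total = 0.87 + 4.95 + 3.65 + 4.75 + 0.8 = 15.02
U = 1/15.02 = 0.066578

0.066578


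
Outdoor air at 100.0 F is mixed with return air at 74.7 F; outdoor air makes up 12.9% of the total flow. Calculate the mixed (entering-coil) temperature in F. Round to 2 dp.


T_mix = 74.7 + (12.9/100)*(100.0-74.7) = 77.96 F

77.96 F


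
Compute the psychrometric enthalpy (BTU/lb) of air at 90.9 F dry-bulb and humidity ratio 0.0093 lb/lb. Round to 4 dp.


h = 0.24*90.9 + 0.0093*(1061+0.444*90.9) = 32.0586 BTU/lb

32.0586 BTU/lb


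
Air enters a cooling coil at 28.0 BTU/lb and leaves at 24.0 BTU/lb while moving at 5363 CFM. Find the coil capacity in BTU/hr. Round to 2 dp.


Q = 4.5 * 5363 * (28.0 - 24.0) = 96534.00 BTU/hr

96534.00 BTU/hr


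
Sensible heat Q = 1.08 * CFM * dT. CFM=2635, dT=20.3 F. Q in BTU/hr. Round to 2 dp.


Q = 1.08 * 2635 * 20.3 = 57769.74 BTU/hr

57769.74 BTU/hr


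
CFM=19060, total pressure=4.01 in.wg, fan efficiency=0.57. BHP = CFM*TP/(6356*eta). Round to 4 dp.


BHP = 19060 * 4.01 / (6356 * 0.57) = 21.0964 hp

21.0964 hp


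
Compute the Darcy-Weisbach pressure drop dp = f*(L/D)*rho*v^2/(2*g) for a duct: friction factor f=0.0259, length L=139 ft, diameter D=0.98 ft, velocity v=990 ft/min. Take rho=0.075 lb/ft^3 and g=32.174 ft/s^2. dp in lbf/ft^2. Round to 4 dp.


v_fps = 990/60 = 16.5 ft/s
dp = 0.0259*(139/0.98)*0.075*16.5^2/(2*32.174) = 1.1657 lbf/ft^2

1.1657 lbf/ft^2


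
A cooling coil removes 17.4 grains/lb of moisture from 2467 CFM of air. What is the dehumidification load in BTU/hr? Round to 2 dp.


Q = 0.68 * 2467 * 17.4 = 29189.54 BTU/hr

29189.54 BTU/hr


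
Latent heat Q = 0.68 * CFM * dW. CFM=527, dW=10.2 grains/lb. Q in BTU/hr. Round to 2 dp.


Q = 0.68 * 527 * 10.2 = 3655.27 BTU/hr

3655.27 BTU/hr


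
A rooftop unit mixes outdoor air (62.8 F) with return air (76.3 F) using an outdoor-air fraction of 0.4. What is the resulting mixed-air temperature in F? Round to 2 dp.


T_mix = 0.4*62.8 + 0.6*76.3 = 70.90 F

70.90 F


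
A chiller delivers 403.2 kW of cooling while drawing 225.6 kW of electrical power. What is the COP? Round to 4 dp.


COP = 403.2 / 225.6 = 1.7872

1.7872


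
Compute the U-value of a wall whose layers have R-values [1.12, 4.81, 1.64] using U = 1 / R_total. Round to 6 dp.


R_total = 1.12 + 4.81 + 1.64 = 7.57
U = 1/7.57 = 0.132100

0.132100


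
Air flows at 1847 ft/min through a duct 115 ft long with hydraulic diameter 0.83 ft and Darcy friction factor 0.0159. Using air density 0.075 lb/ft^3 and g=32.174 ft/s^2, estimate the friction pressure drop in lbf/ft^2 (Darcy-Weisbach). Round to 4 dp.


v_fps = 1847/60 = 30.7833 ft/s
dp = 0.0159*(115/0.83)*0.075*30.7833^2/(2*32.174) = 2.4332 lbf/ft^2

2.4332 lbf/ft^2


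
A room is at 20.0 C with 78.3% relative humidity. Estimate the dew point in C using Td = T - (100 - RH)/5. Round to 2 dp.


Td = 20.0 - (100-78.3)/5 = 15.66 C

15.66 C


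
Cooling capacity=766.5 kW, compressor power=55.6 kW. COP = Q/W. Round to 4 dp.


COP = 766.5 / 55.6 = 13.7860

13.7860


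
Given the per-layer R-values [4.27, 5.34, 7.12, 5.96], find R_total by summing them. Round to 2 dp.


R_total = 4.27 + 5.34 + 7.12 + 5.96 = 22.69

22.69


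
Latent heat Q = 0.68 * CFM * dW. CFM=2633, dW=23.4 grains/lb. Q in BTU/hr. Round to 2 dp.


Q = 0.68 * 2633 * 23.4 = 41896.30 BTU/hr

41896.30 BTU/hr


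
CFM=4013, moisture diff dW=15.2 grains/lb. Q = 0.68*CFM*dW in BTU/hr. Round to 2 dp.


Q = 0.68 * 4013 * 15.2 = 41478.37 BTU/hr

41478.37 BTU/hr


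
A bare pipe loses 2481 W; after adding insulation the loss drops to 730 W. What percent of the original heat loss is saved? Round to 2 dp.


Savings = ((2481-730)/2481)*100 = 70.58 %

70.58 %


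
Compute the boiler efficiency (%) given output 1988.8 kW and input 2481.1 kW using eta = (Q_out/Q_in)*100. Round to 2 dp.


eta = (1988.8/2481.1)*100 = 80.16 %

80.16 %


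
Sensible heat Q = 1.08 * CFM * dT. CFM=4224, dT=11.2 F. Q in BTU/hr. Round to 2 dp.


Q = 1.08 * 4224 * 11.2 = 51093.50 BTU/hr

51093.50 BTU/hr


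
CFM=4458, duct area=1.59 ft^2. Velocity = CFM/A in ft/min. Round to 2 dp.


V = 4458 / 1.59 = 2803.77 ft/min

2803.77 ft/min


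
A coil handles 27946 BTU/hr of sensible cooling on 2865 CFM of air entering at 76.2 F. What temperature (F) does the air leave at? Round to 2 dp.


dT = 27946/(1.08*2865) = 9.0317
T_leave = 76.2 - 9.0317 = 67.17 F

67.17 F


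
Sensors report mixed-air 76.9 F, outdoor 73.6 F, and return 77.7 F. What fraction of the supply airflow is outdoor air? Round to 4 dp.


frac = (76.9 - 77.7) / (73.6 - 77.7) = 0.1951

0.1951


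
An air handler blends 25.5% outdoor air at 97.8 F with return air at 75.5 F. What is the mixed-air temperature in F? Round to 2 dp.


T_mix = 75.5 + (25.5/100)*(97.8-75.5) = 81.19 F

81.19 F


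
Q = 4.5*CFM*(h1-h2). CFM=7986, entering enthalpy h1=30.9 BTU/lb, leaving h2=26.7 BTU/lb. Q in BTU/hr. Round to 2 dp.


Q = 4.5 * 7986 * (30.9 - 26.7) = 150935.40 BTU/hr

150935.40 BTU/hr


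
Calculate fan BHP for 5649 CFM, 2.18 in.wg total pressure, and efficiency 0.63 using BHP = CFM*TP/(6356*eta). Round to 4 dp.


BHP = 5649 * 2.18 / (6356 * 0.63) = 3.0754 hp

3.0754 hp


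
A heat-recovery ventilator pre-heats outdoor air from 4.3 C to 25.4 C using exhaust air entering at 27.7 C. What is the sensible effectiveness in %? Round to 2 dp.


eff = (25.4-4.3)/(27.7-4.3)*100 = 90.17 %

90.17 %


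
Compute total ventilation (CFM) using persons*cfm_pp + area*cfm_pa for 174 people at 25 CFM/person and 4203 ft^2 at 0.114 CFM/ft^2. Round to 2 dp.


Total = 174*25 + 4203*0.114 = 4829.14 CFM

4829.14 CFM


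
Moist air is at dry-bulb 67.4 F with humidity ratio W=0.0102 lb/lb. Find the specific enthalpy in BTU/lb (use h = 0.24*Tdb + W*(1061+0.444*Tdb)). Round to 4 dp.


h = 0.24*67.4 + 0.0102*(1061+0.444*67.4) = 27.3034 BTU/lb

27.3034 BTU/lb


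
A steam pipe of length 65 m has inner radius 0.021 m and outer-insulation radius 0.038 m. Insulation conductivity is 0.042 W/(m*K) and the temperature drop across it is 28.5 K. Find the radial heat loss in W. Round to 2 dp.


Q = 2*pi*0.042*65*28.5/ln(0.038/0.021) = 824.30 W

824.30 W


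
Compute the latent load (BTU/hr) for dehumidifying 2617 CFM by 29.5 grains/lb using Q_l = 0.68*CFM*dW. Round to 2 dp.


Q = 0.68 * 2617 * 29.5 = 52497.02 BTU/hr

52497.02 BTU/hr


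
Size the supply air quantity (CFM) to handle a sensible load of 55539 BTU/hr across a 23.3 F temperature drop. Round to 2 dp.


CFM = 55539 / (1.08 * 23.3) = 2207.08

2207.08 CFM


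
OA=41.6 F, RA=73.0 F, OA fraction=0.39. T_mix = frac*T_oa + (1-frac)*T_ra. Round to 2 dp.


T_mix = 0.39*41.6 + 0.61*73.0 = 60.75 F

60.75 F


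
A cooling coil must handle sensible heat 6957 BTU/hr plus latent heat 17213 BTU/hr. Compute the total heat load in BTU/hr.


Qt = 6957 + 17213 = 24170 BTU/hr

24170 BTU/hr


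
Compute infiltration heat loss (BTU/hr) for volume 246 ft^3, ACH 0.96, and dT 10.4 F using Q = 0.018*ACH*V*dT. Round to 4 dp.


Q = 0.018 * 0.96 * 246 * 10.4 = 44.2092 BTU/hr

44.2092 BTU/hr


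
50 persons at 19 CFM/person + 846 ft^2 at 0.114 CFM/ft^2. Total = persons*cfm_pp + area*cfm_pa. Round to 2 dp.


Total = 50*19 + 846*0.114 = 1046.44 CFM

1046.44 CFM


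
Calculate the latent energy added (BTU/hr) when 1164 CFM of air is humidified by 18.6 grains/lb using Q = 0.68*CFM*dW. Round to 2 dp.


Q = 0.68 * 1164 * 18.6 = 14722.27 BTU/hr

14722.27 BTU/hr


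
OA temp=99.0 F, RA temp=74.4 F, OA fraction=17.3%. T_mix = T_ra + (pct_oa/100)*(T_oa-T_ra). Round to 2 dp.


T_mix = 74.4 + (17.3/100)*(99.0-74.4) = 78.66 F

78.66 F


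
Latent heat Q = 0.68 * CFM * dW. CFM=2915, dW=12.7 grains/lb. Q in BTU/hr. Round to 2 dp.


Q = 0.68 * 2915 * 12.7 = 25173.94 BTU/hr

25173.94 BTU/hr


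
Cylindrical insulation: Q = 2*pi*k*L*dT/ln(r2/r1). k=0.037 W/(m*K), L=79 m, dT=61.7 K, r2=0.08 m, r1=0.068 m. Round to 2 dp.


Q = 2*pi*0.037*79*61.7/ln(0.08/0.068) = 6972.52 W

6972.52 W


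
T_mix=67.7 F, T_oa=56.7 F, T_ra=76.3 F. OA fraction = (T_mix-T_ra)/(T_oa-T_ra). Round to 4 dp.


frac = (67.7 - 76.3) / (56.7 - 76.3) = 0.4388

0.4388


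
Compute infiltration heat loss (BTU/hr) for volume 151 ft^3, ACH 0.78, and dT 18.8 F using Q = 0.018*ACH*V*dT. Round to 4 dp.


Q = 0.018 * 0.78 * 151 * 18.8 = 39.8568 BTU/hr

39.8568 BTU/hr


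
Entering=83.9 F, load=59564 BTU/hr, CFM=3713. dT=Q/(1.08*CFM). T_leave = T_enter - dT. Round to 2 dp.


dT = 59564/(1.08*3713) = 14.8537
T_leave = 83.9 - 14.8537 = 69.05 F

69.05 F


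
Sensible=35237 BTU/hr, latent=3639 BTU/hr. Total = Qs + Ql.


Qt = 35237 + 3639 = 38876 BTU/hr

38876 BTU/hr


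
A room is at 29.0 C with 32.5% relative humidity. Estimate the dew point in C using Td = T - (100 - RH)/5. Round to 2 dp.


Td = 29.0 - (100-32.5)/5 = 15.50 C

15.50 C


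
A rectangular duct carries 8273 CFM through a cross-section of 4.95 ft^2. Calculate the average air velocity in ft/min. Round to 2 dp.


V = 8273 / 4.95 = 1671.31 ft/min

1671.31 ft/min


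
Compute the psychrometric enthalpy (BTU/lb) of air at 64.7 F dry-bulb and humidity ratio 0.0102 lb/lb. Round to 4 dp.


h = 0.24*64.7 + 0.0102*(1061+0.444*64.7) = 26.6432 BTU/lb

26.6432 BTU/lb


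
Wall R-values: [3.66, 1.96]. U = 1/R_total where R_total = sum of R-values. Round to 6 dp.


R_total = 3.66 + 1.96 = 5.62
U = 1/5.62 = 0.177936

0.177936


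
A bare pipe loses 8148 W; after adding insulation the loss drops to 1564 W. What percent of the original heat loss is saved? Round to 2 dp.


Savings = ((8148-1564)/8148)*100 = 80.81 %

80.81 %


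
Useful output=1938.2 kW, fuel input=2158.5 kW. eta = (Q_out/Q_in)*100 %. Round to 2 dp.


eta = (1938.2/2158.5)*100 = 89.79 %

89.79 %


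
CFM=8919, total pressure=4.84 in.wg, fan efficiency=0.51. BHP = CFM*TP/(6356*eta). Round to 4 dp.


BHP = 8919 * 4.84 / (6356 * 0.51) = 13.3170 hp

13.3170 hp


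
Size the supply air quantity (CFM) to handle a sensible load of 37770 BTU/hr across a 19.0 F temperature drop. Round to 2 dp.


CFM = 37770 / (1.08 * 19.0) = 1840.64

1840.64 CFM


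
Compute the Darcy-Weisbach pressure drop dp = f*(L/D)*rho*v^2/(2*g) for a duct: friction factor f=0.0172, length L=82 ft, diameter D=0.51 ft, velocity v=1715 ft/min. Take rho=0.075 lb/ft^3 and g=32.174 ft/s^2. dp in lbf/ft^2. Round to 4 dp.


v_fps = 1715/60 = 28.5833 ft/s
dp = 0.0172*(82/0.51)*0.075*28.5833^2/(2*32.174) = 2.6334 lbf/ft^2

2.6334 lbf/ft^2


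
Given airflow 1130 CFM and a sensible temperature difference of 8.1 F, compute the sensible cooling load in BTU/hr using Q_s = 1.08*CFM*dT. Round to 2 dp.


Q = 1.08 * 1130 * 8.1 = 9885.24 BTU/hr

9885.24 BTU/hr


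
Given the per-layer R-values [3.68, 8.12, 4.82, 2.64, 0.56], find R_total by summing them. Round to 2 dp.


R_total = 3.68 + 8.12 + 4.82 + 2.64 + 0.56 = 19.82

19.82


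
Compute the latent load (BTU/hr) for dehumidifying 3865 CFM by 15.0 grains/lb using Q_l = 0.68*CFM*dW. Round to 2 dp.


Q = 0.68 * 3865 * 15.0 = 39423.00 BTU/hr

39423.00 BTU/hr


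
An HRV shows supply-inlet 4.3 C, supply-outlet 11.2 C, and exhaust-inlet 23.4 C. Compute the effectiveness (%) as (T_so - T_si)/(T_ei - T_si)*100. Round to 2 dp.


eff = (11.2-4.3)/(23.4-4.3)*100 = 36.13 %

36.13 %


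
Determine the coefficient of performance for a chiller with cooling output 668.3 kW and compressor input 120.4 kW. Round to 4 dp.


COP = 668.3 / 120.4 = 5.5507

5.5507


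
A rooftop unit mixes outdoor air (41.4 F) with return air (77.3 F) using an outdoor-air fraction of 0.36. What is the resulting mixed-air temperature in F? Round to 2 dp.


T_mix = 0.36*41.4 + 0.64*77.3 = 64.38 F

64.38 F


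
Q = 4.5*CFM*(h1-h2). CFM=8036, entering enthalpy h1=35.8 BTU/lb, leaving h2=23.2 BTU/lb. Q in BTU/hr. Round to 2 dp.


Q = 4.5 * 8036 * (35.8 - 23.2) = 455641.20 BTU/hr

455641.20 BTU/hr


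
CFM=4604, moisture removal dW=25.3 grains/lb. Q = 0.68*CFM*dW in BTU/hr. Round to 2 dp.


Q = 0.68 * 4604 * 25.3 = 79207.22 BTU/hr

79207.22 BTU/hr


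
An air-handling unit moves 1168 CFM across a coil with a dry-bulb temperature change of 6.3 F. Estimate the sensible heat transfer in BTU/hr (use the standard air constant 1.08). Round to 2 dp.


Q = 1.08 * 1168 * 6.3 = 7947.07 BTU/hr

7947.07 BTU/hr


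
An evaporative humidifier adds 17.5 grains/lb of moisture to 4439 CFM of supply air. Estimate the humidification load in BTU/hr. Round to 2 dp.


Q = 0.68 * 4439 * 17.5 = 52824.10 BTU/hr

52824.10 BTU/hr


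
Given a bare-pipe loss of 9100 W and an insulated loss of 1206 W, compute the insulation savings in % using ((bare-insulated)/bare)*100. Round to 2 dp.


Savings = ((9100-1206)/9100)*100 = 86.75 %

86.75 %


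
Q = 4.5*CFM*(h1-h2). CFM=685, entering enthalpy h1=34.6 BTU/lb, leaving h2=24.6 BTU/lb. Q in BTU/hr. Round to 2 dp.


Q = 4.5 * 685 * (34.6 - 24.6) = 30825.00 BTU/hr

30825.00 BTU/hr


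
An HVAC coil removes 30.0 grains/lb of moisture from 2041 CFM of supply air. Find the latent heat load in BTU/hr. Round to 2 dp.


Q = 0.68 * 2041 * 30.0 = 41636.40 BTU/hr

41636.40 BTU/hr


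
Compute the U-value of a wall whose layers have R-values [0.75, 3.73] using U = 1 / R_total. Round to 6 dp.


R_total = 0.75 + 3.73 = 4.48
U = 1/4.48 = 0.223214

0.223214


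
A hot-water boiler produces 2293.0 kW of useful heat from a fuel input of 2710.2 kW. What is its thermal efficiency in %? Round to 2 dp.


eta = (2293.0/2710.2)*100 = 84.61 %

84.61 %


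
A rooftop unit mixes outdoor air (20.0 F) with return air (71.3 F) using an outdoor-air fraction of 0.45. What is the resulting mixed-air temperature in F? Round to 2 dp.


T_mix = 0.45*20.0 + 0.55*71.3 = 48.22 F

48.22 F


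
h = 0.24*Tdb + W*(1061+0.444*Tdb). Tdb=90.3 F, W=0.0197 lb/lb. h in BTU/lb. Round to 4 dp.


h = 0.24*90.3 + 0.0197*(1061+0.444*90.3) = 43.3635 BTU/lb

43.3635 BTU/lb


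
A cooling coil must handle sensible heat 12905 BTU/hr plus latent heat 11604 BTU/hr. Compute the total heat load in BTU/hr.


Qt = 12905 + 11604 = 24509 BTU/hr

24509 BTU/hr


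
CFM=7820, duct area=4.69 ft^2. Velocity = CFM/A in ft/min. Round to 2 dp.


V = 7820 / 4.69 = 1667.38 ft/min

1667.38 ft/min


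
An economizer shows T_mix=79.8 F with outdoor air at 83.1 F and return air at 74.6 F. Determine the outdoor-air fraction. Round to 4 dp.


frac = (79.8 - 74.6) / (83.1 - 74.6) = 0.6118

0.6118


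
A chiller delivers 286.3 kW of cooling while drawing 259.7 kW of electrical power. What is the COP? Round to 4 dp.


COP = 286.3 / 259.7 = 1.1024

1.1024


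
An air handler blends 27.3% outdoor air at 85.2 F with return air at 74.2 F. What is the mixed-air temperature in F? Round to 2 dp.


T_mix = 74.2 + (27.3/100)*(85.2-74.2) = 77.20 F

77.20 F


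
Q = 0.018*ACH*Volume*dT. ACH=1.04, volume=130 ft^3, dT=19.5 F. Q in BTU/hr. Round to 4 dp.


Q = 0.018 * 1.04 * 130 * 19.5 = 47.4552 BTU/hr

47.4552 BTU/hr


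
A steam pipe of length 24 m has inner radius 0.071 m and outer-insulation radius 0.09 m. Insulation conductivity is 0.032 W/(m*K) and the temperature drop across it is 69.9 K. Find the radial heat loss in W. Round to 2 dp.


Q = 2*pi*0.032*24*69.9/ln(0.09/0.071) = 1422.43 W

1422.43 W


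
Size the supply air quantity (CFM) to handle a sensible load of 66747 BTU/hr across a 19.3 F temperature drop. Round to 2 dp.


CFM = 66747 / (1.08 * 19.3) = 3202.22

3202.22 CFM


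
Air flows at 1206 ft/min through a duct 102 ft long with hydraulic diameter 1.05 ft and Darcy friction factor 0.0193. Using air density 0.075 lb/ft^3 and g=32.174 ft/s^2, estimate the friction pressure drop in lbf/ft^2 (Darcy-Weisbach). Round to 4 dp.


v_fps = 1206/60 = 20.1 ft/s
dp = 0.0193*(102/1.05)*0.075*20.1^2/(2*32.174) = 0.8828 lbf/ft^2

0.8828 lbf/ft^2


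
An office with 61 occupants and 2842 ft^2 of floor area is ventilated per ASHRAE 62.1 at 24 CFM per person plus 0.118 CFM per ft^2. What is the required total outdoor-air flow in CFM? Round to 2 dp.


Total = 61*24 + 2842*0.118 = 1799.36 CFM

1799.36 CFM


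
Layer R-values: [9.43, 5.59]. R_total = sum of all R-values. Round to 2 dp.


R_total = 9.43 + 5.59 = 15.02

15.02


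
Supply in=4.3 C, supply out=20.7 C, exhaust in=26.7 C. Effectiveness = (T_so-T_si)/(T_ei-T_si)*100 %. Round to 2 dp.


eff = (20.7-4.3)/(26.7-4.3)*100 = 73.21 %

73.21 %
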